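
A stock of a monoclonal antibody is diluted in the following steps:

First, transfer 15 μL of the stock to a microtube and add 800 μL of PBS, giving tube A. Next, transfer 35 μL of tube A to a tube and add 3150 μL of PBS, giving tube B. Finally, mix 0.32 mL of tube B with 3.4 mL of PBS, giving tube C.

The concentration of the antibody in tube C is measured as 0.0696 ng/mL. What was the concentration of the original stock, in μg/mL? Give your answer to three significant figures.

Step 1: 15 μL + 800 μL = 815 μL total → factor 815/15 = 54.333
Step 2: 35 μL + 3150 μL = 3185 μL total → factor 3185/35 = 91
Step 3: 0.32 mL + 3.4 mL = 3.72 mL total → factor 3.72/0.32 = 11.625
Overall dilution factor = 54.333 × 91 × 11.625 = 57478
Stock = 0.0696 ng/mL × 57478 = 4000 ng/mL = 4.00 μg/mL

4.00 μg/mL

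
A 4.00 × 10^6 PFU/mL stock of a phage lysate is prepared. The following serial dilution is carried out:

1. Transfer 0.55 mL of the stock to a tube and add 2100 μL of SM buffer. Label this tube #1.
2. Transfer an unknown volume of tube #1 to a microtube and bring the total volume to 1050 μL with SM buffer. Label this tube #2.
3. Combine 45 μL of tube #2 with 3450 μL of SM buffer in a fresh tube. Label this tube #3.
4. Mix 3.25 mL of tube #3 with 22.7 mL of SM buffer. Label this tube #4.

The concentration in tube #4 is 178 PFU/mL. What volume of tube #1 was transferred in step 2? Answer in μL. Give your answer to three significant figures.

Step 1: 0.55 mL + 2100 μL = 2.65 mL total → factor 2.65/0.55 = 4.8182
Step 2: v brought to 1050 μL → factor = 1050 μL/v
Step 3: 45 μL + 3450 μL = 3495 μL total → factor 3495/45 = 77.667
Step 4: 3.25 mL + 22.7 mL = 25.95 mL total → factor 25.95/3.25 = 7.9846
Product of known-step factors = 2987.9
Overall factor = 4.00 × 10^6 PFU/mL / (178 PFU/mL) = 22472
Step-2 factor = 22472 / 2987.9 = 7.5209
v = 1050 μL / 7.5209 = 140 μL

140 μL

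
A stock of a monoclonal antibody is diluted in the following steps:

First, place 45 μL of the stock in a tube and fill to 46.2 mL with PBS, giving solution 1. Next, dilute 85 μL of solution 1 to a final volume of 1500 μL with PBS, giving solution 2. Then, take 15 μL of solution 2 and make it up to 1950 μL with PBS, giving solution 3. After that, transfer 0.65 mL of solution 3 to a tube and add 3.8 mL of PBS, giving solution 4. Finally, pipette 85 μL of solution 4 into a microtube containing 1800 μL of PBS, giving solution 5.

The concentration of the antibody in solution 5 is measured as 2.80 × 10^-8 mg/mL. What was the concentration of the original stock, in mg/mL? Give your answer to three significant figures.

Step 1: 45 μL brought to 46.2 mL → factor 46200/45 = 1026.7
Step 2: 85 μL brought to 1500 μL → factor 1500/85 = 17.647
Step 3: 15 μL brought to 1950 μL → factor 1950/15 = 130
Step 4: 0.65 mL + 3.8 mL = 4.45 mL total → factor 4.45/0.65 = 6.8462
Step 5: 85 μL + 1800 μL = 1885 μL total → factor 1885/85 = 22.176
Overall dilution factor = 1026.7 × 17.647 × 130 × 6.8462 × 22.176 = 3.5759 × 10^8
Stock = 2.80 × 10^-8 mg/mL × 3.5759 × 10^8 = 10.0 mg/mL

10.0 mg/mL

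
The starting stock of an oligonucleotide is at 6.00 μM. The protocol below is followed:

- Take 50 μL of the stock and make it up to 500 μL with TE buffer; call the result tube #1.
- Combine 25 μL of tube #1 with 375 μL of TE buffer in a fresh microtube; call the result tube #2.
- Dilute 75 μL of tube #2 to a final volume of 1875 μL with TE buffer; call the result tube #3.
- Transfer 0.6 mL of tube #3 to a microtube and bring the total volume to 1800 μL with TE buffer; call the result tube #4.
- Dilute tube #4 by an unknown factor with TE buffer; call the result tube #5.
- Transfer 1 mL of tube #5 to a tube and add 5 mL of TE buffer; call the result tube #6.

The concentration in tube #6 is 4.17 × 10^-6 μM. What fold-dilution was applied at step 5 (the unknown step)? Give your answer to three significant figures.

20.0-fold

Step 1: 50 μL brought to 500 μL → factor 500/50 = 10
Step 2: 25 μL + 375 μL = 400 μL total → factor 400/25 = 16
Step 3: 75 μL brought to 1875 μL → factor 1875/75 = 25
Step 4: 0.6 mL brought to 1800 μL → factor 1.8/0.6 = 3
Step 5: unknown factor x
Step 6: 1 mL + 5 mL = 6 mL total → factor 6/1 = 6
Product of known-step factors = 72000
Overall factor = 6.00 μM / (4.17 × 10^-6 μM) = 1.4388 × 10^6
x = 1.4388 × 10^6 / 72000 = 20.0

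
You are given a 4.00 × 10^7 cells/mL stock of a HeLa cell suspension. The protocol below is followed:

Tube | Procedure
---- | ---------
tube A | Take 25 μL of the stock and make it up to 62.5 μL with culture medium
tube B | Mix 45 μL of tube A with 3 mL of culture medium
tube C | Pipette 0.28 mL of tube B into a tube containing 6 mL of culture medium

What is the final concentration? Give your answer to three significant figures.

1.05 × 10^4 cells/mL

Step 1: 25 μL brought to 62.5 μL → factor 62.5/25 = 2.5
Step 2: 45 μL + 3 mL = 3045 μL total → factor 3045/45 = 67.667
Step 3: 0.28 mL + 6 mL = 6.28 mL total → factor 6.28/0.28 = 22.429
Overall dilution factor = 2.5 × 67.667 × 22.429 = 3794.2
Final = 4.00 × 10^7 cells/mL / 3794.2 = 1.05 × 10^4 cells/mL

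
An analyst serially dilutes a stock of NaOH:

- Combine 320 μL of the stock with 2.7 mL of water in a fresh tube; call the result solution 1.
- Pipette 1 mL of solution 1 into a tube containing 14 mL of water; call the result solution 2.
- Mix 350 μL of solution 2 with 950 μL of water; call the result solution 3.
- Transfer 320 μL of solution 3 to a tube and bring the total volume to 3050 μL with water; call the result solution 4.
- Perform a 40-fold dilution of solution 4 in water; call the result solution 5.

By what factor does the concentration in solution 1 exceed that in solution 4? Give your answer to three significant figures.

Step 1: 320 μL + 2.7 mL = 3020 μL total → factor 3020/320 = 9.4375
Step 2: 1 mL + 14 mL = 15 mL total → factor 15/1 = 15
Step 3: 350 μL + 950 μL = 1300 μL total → factor 1300/350 = 3.7143
Step 4: 320 μL brought to 3050 μL → factor 3050/320 = 9.5312
Dilution factor to solution 1 = 9.4375; to solution 4 = 5011.6
[solution 1]/[solution 4] = (factor to solution 4)/(factor to solution 1) = 5011.6/9.4375 = 531

531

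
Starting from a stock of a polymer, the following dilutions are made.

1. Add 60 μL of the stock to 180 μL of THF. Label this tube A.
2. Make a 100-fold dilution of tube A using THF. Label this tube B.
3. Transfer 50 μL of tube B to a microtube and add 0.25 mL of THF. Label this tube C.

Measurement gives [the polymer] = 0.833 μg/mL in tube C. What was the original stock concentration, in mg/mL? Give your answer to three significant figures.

Step 1: 60 μL + 180 μL = 240 μL total → factor 240/60 = 4
Step 2: 100-fold → factor 100
Step 3: 50 μL + 0.25 mL = 300 μL total → factor 300/50 = 6
Overall dilution factor = 4 × 100 × 6 = 2400
Stock = 0.833 μg/mL × 2400 = 1999 μg/mL = 2.00 mg/mL

2.00 mg/mL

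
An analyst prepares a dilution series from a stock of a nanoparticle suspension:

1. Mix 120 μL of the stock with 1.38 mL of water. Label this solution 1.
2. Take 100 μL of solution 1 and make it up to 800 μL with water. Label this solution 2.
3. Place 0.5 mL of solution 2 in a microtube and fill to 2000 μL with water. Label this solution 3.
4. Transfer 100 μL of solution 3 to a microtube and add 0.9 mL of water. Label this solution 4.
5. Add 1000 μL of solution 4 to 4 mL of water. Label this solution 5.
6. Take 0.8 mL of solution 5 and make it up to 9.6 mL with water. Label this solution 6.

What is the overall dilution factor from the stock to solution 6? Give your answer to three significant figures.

2.40 × 10^5

Step 1: 120 μL + 1.38 mL = 1500 μL total → factor 1500/120 = 12.5
Step 2: 100 μL brought to 800 μL → factor 800/100 = 8
Step 3: 0.5 mL brought to 2000 μL → factor 2/0.5 = 4
Step 4: 100 μL + 0.9 mL = 1000 μL total → factor 1000/100 = 10
Step 5: 1000 μL + 4 mL = 5000 μL total → factor 5000/1000 = 5
Step 6: 0.8 mL brought to 9.6 mL → factor 9.6/0.8 = 12
Overall dilution factor = 12.5 × 8 × 4 × 10 × 5 × 12 = 2.4 × 10^5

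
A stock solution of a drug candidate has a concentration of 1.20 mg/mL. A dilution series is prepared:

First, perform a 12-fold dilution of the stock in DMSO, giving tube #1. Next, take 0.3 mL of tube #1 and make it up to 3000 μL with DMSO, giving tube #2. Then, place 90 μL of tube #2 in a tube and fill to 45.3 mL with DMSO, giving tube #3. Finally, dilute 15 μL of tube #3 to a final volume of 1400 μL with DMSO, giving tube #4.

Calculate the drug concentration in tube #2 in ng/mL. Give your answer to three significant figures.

Step 1: 12-fold → factor 12
Step 2: 0.3 mL brought to 3000 μL → factor 3/0.3 = 10
Dilution factor through tube #2 = 12 × 10 = 120
[tube #2] = 1.20 mg/mL / 120 = 0.01000 mg/mL = 1.00 × 10^4 ng/mL

1.00 × 10^4 ng/mL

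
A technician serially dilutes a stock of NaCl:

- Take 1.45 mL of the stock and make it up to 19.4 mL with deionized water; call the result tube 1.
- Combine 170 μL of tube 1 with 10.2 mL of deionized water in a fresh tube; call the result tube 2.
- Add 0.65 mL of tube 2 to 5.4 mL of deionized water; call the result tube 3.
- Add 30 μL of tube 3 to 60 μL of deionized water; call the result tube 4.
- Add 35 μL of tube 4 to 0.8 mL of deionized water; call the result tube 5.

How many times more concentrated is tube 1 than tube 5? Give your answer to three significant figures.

Step 1: 1.45 mL brought to 19.4 mL → factor 19.4/1.45 = 13.379
Step 2: 170 μL + 10.2 mL = 10370 μL total → factor 10370/170 = 61
Step 3: 0.65 mL + 5.4 mL = 6.05 mL total → factor 6.05/0.65 = 9.3077
Step 4: 30 μL + 60 μL = 90 μL total → factor 90/30 = 3
Step 5: 35 μL + 0.8 mL = 835 μL total → factor 835/35 = 23.857
Dilution factor to tube 1 = 13.379; to tube 5 = 5.4368 × 10^5
[tube 1]/[tube 5] = (factor to tube 5)/(factor to tube 1) = 5.4368 × 10^5/13.379 = 4.06 × 10^4

4.06 × 10^4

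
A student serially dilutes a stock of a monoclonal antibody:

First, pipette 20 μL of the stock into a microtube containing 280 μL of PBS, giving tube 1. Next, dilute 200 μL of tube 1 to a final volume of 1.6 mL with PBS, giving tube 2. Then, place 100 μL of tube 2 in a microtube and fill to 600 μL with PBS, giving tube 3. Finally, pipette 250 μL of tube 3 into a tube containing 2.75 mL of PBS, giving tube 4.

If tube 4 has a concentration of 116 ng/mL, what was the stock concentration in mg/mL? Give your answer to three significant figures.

1.00 mg/mL

Step 1: 20 μL + 280 μL = 300 μL total → factor 300/20 = 15
Step 2: 200 μL brought to 1.6 mL → factor 1600/200 = 8
Step 3: 100 μL brought to 600 μL → factor 600/100 = 6
Step 4: 250 μL + 2.75 mL = 3000 μL total → factor 3000/250 = 12
Overall dilution factor = 15 × 8 × 6 × 12 = 8640
Stock = 116 ng/mL × 8640 = 1.002 × 10^6 ng/mL = 1.00 mg/mL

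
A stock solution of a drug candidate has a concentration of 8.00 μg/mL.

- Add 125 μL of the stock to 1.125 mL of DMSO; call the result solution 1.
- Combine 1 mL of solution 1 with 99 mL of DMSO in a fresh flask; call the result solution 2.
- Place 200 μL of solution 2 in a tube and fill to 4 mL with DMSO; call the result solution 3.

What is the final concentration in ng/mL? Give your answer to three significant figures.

0.400 ng/mL

Step 1: 125 μL + 1.125 mL = 1250 μL total → factor 1250/125 = 10
Step 2: 1 mL + 99 mL = 100 mL total → factor 100/1 = 100
Step 3: 200 μL brought to 4 mL → factor 4000/200 = 20
Overall dilution factor = 10 × 100 × 20 = 20000
Final = 8.00 μg/mL / 20000 = 0.0004000 μg/mL = 0.400 ng/mL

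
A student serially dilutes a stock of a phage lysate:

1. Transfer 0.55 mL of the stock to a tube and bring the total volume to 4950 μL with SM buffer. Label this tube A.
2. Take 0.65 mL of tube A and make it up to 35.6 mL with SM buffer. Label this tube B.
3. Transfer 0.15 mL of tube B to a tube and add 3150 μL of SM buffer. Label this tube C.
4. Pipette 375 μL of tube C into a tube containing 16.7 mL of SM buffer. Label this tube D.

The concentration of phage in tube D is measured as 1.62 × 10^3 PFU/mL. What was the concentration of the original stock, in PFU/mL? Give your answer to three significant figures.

Step 1: 0.55 mL brought to 4950 μL → factor 4.95/0.55 = 9
Step 2: 0.65 mL brought to 35.6 mL → factor 35.6/0.65 = 54.769
Step 3: 0.15 mL + 3150 μL = 3.3 mL total → factor 3.3/0.15 = 22
Step 4: 375 μL + 16.7 mL = 17075 μL total → factor 17075/375 = 45.533
Overall dilution factor = 9 × 54.769 × 22 × 45.533 = 4.9378 × 10^5
Stock = 1.62 × 10^3 PFU/mL × 4.9378 × 10^5 = 8.00 × 10^8 PFU/mL

8.00 × 10^8 PFU/mL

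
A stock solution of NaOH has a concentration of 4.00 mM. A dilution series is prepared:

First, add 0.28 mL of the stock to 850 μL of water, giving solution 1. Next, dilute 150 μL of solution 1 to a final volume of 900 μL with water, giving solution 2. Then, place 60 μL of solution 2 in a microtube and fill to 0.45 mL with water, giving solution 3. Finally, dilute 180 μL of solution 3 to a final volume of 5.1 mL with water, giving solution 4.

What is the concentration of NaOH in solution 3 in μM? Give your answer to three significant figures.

Step 1: 0.28 mL + 850 μL = 1.13 mL total → factor 1.13/0.28 = 4.0357
Step 2: 150 μL brought to 900 μL → factor 900/150 = 6
Step 3: 60 μL brought to 0.45 mL → factor 450/60 = 7.5
Dilution factor through solution 3 = 4.0357 × 6 × 7.5 = 181.61
[solution 3] = 4.00 mM / 181.61 = 0.02203 mM = 22.0 μM

22.0 μM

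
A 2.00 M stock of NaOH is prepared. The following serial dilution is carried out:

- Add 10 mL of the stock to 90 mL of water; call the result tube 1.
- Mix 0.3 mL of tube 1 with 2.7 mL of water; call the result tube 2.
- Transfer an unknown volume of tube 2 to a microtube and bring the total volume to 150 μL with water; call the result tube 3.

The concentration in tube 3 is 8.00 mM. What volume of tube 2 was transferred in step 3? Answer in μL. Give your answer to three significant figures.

Step 1: 10 mL + 90 mL = 100 mL total → factor 100/10 = 10
Step 2: 0.3 mL + 2.7 mL = 3 mL total → factor 3/0.3 = 10
Step 3: v brought to 150 μL → factor = 150 μL/v
Product of known-step factors = 100
Overall factor = 2.00 M / (8.00 mM) = 250
Step-3 factor = 250 / 100 = 2.5
v = 150 μL / 2.5 = 60.0 μL

60.0 μL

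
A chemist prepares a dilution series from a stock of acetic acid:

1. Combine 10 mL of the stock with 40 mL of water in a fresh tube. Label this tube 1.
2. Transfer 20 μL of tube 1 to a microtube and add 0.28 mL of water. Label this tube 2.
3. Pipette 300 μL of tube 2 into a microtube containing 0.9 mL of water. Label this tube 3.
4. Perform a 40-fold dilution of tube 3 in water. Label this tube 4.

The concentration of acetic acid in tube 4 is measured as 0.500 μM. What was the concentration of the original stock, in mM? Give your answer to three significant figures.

6.00 mM

Step 1: 10 mL + 40 mL = 50 mL total → factor 50/10 = 5
Step 2: 20 μL + 0.28 mL = 300 μL total → factor 300/20 = 15
Step 3: 300 μL + 0.9 mL = 1200 μL total → factor 1200/300 = 4
Step 4: 40-fold → factor 40
Overall dilution factor = 5 × 15 × 4 × 40 = 12000
Stock = 0.500 μM × 12000 = 6000 μM = 6.00 mM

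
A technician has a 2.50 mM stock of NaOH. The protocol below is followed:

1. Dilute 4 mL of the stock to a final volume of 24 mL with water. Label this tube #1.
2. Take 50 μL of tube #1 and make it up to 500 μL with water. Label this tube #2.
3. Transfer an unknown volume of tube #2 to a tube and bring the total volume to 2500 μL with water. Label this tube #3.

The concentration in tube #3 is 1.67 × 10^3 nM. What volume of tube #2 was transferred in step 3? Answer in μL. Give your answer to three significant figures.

100 μL

Step 1: 4 mL brought to 24 mL → factor 24/4 = 6
Step 2: 50 μL brought to 500 μL → factor 500/50 = 10
Step 3: v brought to 2500 μL → factor = 2500 μL/v
Product of known-step factors = 60
Overall factor = 2.50 mM / (1.67 × 10^3 nM) = 1497
Step-3 factor = 1497 / 60 = 24.95
v = 2500 μL / 24.95 = 100 μL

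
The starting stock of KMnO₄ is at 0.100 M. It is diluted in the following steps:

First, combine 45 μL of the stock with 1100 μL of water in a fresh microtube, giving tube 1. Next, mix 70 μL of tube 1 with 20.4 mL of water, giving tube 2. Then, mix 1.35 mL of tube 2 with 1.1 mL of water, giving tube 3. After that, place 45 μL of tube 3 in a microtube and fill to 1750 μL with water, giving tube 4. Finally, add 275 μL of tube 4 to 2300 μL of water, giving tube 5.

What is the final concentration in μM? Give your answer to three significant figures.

0.0203 μM

Step 1: 45 μL + 1100 μL = 1145 μL total → factor 1145/45 = 25.444
Step 2: 70 μL + 20.4 mL = 20470 μL total → factor 20470/70 = 292.43
Step 3: 1.35 mL + 1.1 mL = 2.45 mL total → factor 2.45/1.35 = 1.8148
Step 4: 45 μL brought to 1750 μL → factor 1750/45 = 38.889
Step 5: 275 μL + 2300 μL = 2575 μL total → factor 2575/275 = 9.3636
Overall dilution factor = 25.444 × 292.43 × 1.8148 × 38.889 × 9.3636 = 4.9172 × 10^6
Final = 0.100 M / 4.9172 × 10^6 = 2.034 × 10^-8 M = 0.0203 μM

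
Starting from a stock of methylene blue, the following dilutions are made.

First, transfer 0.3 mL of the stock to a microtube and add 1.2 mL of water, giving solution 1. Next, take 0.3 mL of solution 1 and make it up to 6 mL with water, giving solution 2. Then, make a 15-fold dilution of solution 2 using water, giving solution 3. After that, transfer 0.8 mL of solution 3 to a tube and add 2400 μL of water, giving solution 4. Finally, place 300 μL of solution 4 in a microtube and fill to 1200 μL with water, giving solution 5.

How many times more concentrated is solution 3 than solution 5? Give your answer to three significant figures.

Step 1: 0.3 mL + 1.2 mL = 1.5 mL total → factor 1.5/0.3 = 5
Step 2: 0.3 mL brought to 6 mL → factor 6/0.3 = 20
Step 3: 15-fold → factor 15
Step 4: 0.8 mL + 2400 μL = 3.2 mL total → factor 3.2/0.8 = 4
Step 5: 300 μL brought to 1200 μL → factor 1200/300 = 4
Dilution factor to solution 3 = 1500; to solution 5 = 24000
[solution 3]/[solution 5] = (factor to solution 5)/(factor to solution 3) = 24000/1500 = 16.0

16.0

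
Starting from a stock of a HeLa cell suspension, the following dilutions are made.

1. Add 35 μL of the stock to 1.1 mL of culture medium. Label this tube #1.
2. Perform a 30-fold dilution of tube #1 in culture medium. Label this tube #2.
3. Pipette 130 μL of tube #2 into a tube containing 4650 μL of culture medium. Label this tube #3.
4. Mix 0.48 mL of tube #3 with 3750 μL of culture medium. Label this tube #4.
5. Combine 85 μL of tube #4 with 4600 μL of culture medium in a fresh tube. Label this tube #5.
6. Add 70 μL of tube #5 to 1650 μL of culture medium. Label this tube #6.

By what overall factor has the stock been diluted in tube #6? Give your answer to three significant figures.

Step 1: 35 μL + 1.1 mL = 1135 μL total → factor 1135/35 = 32.429
Step 2: 30-fold → factor 30
Step 3: 130 μL + 4650 μL = 4780 μL total → factor 4780/130 = 36.769
Step 4: 0.48 mL + 3750 μL = 4.23 mL total → factor 4.23/0.48 = 8.8125
Step 5: 85 μL + 4600 μL = 4685 μL total → factor 4685/85 = 55.118
Step 6: 70 μL + 1650 μL = 1720 μL total → factor 1720/70 = 24.571
Overall dilution factor = 32.429 × 30 × 36.769 × 8.8125 × 55.118 × 24.571 = 4.2693 × 10^8

4.27 × 10^8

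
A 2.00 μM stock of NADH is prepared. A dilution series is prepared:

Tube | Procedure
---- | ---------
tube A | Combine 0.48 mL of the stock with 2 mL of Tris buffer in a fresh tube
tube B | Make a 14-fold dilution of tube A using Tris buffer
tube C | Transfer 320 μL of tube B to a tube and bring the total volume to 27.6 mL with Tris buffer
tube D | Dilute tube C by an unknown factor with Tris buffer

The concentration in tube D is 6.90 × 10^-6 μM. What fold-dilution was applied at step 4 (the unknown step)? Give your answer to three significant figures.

46.5-fold

Step 1: 0.48 mL + 2 mL = 2.48 mL total → factor 2.48/0.48 = 5.1667
Step 2: 14-fold → factor 14
Step 3: 320 μL brought to 27.6 mL → factor 27600/320 = 86.25
Step 4: unknown factor x
Product of known-step factors = 6238.8
Overall factor = 2.00 μM / (6.90 × 10^-6 μM) = 2.8986 × 10^5
x = 2.8986 × 10^5 / 6238.8 = 46.5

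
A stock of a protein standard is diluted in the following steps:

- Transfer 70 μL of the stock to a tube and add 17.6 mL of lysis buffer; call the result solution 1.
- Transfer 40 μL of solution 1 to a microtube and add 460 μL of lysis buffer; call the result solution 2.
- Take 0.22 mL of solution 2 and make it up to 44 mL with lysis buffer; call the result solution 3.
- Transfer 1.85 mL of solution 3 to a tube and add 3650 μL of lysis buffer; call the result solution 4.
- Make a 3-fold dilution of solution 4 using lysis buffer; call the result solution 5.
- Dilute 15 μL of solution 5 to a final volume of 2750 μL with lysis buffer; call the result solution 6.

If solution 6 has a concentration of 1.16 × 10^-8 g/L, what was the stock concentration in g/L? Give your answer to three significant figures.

12.0 g/L

Step 1: 70 μL + 17.6 mL = 17670 μL total → factor 17670/70 = 252.43
Step 2: 40 μL + 460 μL = 500 μL total → factor 500/40 = 12.5
Step 3: 0.22 mL brought to 44 mL → factor 44/0.22 = 200
Step 4: 1.85 mL + 3650 μL = 5.5 mL total → factor 5.5/1.85 = 2.973
Step 5: 3-fold → factor 3
Step 6: 15 μL brought to 2750 μL → factor 2750/15 = 183.33
Overall dilution factor = 252.43 × 12.5 × 200 × 2.973 × 3 × 183.33 = 1.0319 × 10^9
Stock = 1.16 × 10^-8 g/L × 1.0319 × 10^9 = 12.0 g/L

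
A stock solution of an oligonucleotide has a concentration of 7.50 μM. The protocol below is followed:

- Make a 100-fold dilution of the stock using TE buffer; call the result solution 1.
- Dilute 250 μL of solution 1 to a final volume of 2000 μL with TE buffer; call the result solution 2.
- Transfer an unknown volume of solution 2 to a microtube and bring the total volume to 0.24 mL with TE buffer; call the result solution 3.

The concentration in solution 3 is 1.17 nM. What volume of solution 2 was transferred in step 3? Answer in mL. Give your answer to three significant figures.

0.0300 mL

Step 1: 100-fold → factor 100
Step 2: 250 μL brought to 2000 μL → factor 2000/250 = 8
Step 3: v brought to 0.24 mL → factor = 0.24 mL/v
Product of known-step factors = 800
Overall factor = 7.50 μM / (1.17 nM) = 6410.3
Step-3 factor = 6410.3 / 800 = 8.0128
v = 0.24 mL / 8.0128 = 0.0300 mL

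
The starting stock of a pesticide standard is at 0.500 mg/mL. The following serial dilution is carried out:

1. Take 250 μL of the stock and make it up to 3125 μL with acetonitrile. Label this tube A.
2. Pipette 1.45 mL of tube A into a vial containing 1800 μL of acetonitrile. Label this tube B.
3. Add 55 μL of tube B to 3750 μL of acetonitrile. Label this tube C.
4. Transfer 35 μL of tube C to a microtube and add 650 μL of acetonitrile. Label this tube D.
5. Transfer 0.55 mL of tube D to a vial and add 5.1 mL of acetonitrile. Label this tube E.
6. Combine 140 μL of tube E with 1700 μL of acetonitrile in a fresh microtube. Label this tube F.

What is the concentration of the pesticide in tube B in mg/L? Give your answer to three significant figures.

Step 1: 250 μL brought to 3125 μL → factor 3125/250 = 12.5
Step 2: 1.45 mL + 1800 μL = 3.25 mL total → factor 3.25/1.45 = 2.2414
Dilution factor through tube B = 12.5 × 2.2414 = 28.017
[tube B] = 0.500 mg/mL / 28.017 = 0.01785 mg/mL = 17.8 mg/L

17.8 mg/L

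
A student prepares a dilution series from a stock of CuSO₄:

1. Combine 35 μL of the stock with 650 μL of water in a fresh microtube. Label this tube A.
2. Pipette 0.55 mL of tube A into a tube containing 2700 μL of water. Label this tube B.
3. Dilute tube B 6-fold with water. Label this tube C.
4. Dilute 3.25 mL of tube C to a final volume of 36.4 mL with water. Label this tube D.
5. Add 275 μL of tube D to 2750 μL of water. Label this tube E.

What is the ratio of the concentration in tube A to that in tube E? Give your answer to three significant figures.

Step 1: 35 μL + 650 μL = 685 μL total → factor 685/35 = 19.571
Step 2: 0.55 mL + 2700 μL = 3.25 mL total → factor 3.25/0.55 = 5.9091
Step 3: 6-fold → factor 6
Step 4: 3.25 mL brought to 36.4 mL → factor 36.4/3.25 = 11.2
Step 5: 275 μL + 2750 μL = 3025 μL total → factor 3025/275 = 11
Dilution factor to tube A = 19.571; to tube E = 85488
[tube A]/[tube E] = (factor to tube E)/(factor to tube A) = 85488/19.571 = 4.37 × 10^3

4.37 × 10^3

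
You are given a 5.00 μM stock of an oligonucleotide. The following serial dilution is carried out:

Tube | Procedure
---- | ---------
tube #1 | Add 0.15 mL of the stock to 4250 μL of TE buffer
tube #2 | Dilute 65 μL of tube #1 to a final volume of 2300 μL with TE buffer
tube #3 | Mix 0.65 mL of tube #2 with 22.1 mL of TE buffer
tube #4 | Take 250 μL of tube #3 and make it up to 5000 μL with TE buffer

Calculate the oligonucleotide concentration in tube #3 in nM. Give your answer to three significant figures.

0.138 nM

Step 1: 0.15 mL + 4250 μL = 4.4 mL total → factor 4.4/0.15 = 29.333
Step 2: 65 μL brought to 2300 μL → factor 2300/65 = 35.385
Step 3: 0.65 mL + 22.1 mL = 22.75 mL total → factor 22.75/0.65 = 35
Dilution factor through tube #3 = 29.333 × 35.385 × 35 = 36328
[tube #3] = 5.00 μM / 36328 = 0.0001376 μM = 0.138 nM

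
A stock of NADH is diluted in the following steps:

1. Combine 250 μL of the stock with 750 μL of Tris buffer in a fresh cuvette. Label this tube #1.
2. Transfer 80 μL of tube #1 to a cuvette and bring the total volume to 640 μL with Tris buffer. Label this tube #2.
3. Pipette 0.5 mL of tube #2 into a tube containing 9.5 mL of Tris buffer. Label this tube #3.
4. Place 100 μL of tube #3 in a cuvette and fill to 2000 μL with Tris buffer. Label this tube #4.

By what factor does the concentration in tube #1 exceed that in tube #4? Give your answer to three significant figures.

Step 1: 250 μL + 750 μL = 1000 μL total → factor 1000/250 = 4
Step 2: 80 μL brought to 640 μL → factor 640/80 = 8
Step 3: 0.5 mL + 9.5 mL = 10 mL total → factor 10/0.5 = 20
Step 4: 100 μL brought to 2000 μL → factor 2000/100 = 20
Dilution factor to tube #1 = 4; to tube #4 = 12800
[tube #1]/[tube #4] = (factor to tube #4)/(factor to tube #1) = 12800/4 = 3.20 × 10^3

3.20 × 10^3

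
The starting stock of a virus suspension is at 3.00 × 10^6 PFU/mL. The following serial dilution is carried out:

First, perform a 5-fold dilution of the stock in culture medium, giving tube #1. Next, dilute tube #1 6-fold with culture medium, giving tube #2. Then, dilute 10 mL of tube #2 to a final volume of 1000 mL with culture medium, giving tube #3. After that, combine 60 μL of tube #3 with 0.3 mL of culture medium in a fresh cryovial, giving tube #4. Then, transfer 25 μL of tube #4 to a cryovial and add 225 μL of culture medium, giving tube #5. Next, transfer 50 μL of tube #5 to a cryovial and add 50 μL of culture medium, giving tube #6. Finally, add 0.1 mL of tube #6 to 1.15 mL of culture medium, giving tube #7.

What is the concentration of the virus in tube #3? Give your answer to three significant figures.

Step 1: 5-fold → factor 5
Step 2: 6-fold → factor 6
Step 3: 10 mL brought to 1000 mL → factor 1000/10 = 100
Dilution factor through tube #3 = 5 × 6 × 100 = 3000
[tube #3] = 3.00 × 10^6 PFU/mL / 3000 = 1.00 × 10^3 PFU/mL

1.00 × 10^3 PFU/mL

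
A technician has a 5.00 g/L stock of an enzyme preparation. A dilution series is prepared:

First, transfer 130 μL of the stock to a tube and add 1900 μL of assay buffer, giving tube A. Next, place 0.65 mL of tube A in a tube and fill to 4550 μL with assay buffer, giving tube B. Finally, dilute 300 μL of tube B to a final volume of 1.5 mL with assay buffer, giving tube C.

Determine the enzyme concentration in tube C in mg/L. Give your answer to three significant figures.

Step 1: 130 μL + 1900 μL = 2030 μL total → factor 2030/130 = 15.615
Step 2: 0.65 mL brought to 4550 μL → factor 4.55/0.65 = 7
Step 3: 300 μL brought to 1.5 mL → factor 1500/300 = 5
Overall dilution factor = 15.615 × 7 × 5 = 546.54
Final = 5.00 g/L / 546.54 = 0.009148 g/L = 9.15 mg/L

9.15 mg/L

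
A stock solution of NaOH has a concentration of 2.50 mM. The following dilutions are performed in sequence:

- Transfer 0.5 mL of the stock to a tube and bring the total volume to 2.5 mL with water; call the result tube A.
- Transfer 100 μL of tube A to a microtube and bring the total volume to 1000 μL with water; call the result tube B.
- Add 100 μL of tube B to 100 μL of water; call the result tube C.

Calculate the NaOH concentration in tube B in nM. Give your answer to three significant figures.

Step 1: 0.5 mL brought to 2.5 mL → factor 2.5/0.5 = 5
Step 2: 100 μL brought to 1000 μL → factor 1000/100 = 10
Dilution factor through tube B = 5 × 10 = 50
[tube B] = 2.50 mM / 50 = 0.05000 mM = 5.00 × 10^4 nM

5.00 × 10^4 nM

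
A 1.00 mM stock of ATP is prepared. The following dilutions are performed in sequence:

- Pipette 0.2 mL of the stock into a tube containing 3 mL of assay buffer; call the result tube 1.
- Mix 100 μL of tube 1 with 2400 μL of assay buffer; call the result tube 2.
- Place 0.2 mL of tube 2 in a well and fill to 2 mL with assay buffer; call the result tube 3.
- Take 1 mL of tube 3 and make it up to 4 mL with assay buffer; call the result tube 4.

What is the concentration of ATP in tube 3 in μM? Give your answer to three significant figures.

Step 1: 0.2 mL + 3 mL = 3.2 mL total → factor 3.2/0.2 = 16
Step 2: 100 μL + 2400 μL = 2500 μL total → factor 2500/100 = 25
Step 3: 0.2 mL brought to 2 mL → factor 2/0.2 = 10
Dilution factor through tube 3 = 16 × 25 × 10 = 4000
[tube 3] = 1.00 mM / 4000 = 0.0002500 mM = 0.250 μM

0.250 μM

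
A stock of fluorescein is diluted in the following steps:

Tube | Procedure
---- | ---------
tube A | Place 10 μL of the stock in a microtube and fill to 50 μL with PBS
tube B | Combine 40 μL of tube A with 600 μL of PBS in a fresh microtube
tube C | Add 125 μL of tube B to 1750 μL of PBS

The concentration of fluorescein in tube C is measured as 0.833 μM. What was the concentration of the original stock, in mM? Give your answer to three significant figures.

Step 1: 10 μL brought to 50 μL → factor 50/10 = 5
Step 2: 40 μL + 600 μL = 640 μL total → factor 640/40 = 16
Step 3: 125 μL + 1750 μL = 1875 μL total → factor 1875/125 = 15
Overall dilution factor = 5 × 16 × 15 = 1200
Stock = 0.833 μM × 1200 = 999.6 μM = 1.00 mM

1.00 mM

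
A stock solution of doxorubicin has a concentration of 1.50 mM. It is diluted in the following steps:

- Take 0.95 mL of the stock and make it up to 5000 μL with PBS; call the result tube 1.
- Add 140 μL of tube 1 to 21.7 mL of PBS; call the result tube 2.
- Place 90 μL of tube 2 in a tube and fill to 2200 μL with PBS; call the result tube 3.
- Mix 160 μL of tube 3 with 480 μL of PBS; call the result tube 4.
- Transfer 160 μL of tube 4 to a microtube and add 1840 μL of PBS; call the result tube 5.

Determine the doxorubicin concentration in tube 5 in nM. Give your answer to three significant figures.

Step 1: 0.95 mL brought to 5000 μL → factor 5/0.95 = 5.2632
Step 2: 140 μL + 21.7 mL = 21840 μL total → factor 21840/140 = 156
Step 3: 90 μL brought to 2200 μL → factor 2200/90 = 24.444
Step 4: 160 μL + 480 μL = 640 μL total → factor 640/160 = 4
Step 5: 160 μL + 1840 μL = 2000 μL total → factor 2000/160 = 12.5
Overall dilution factor = 5.2632 × 156 × 24.444 × 4 × 12.5 = 1.0035 × 10^6
Final = 1.50 mM / 1.0035 × 10^6 = 1.495 × 10^-6 mM = 1.49 nM

1.49 nM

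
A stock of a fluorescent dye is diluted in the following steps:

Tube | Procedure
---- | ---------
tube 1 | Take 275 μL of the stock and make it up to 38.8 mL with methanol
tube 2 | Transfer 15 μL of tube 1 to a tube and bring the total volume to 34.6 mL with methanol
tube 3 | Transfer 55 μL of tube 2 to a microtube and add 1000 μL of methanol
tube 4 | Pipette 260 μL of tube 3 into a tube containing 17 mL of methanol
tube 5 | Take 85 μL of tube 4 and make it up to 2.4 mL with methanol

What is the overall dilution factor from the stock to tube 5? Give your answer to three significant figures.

Step 1: 275 μL brought to 38.8 mL → factor 38800/275 = 141.09
Step 2: 15 μL brought to 34.6 mL → factor 34600/15 = 2306.7
Step 3: 55 μL + 1000 μL = 1055 μL total → factor 1055/55 = 19.182
Step 4: 260 μL + 17 mL = 17260 μL total → factor 17260/260 = 66.385
Step 5: 85 μL brought to 2.4 mL → factor 2400/85 = 28.235
Overall dilution factor = 141.09 × 2306.7 × 19.182 × 66.385 × 28.235 = 1.1701 × 10^10

1.17 × 10^10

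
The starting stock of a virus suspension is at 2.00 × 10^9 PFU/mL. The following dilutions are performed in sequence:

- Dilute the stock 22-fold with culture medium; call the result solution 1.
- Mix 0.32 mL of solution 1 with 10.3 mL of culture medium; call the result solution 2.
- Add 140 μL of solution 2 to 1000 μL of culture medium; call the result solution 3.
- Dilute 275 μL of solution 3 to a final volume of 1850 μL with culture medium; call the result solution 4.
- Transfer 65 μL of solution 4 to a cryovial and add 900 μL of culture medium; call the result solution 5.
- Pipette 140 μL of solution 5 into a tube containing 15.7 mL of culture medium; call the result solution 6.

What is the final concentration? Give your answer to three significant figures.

29.8 PFU/mL

Step 1: 22-fold → factor 22
Step 2: 0.32 mL + 10.3 mL = 10.62 mL total → factor 10.62/0.32 = 33.188
Step 3: 140 μL + 1000 μL = 1140 μL total → factor 1140/140 = 8.1429
Step 4: 275 μL brought to 1850 μL → factor 1850/275 = 6.7273
Step 5: 65 μL + 900 μL = 965 μL total → factor 965/65 = 14.846
Step 6: 140 μL + 15.7 mL = 15840 μL total → factor 15840/140 = 113.14
Overall dilution factor = 22 × 33.188 × 8.1429 × 6.7273 × 14.846 × 113.14 = 6.7182 × 10^7
Final = 2.00 × 10^9 PFU/mL / 6.7182 × 10^7 = 29.8 PFU/mL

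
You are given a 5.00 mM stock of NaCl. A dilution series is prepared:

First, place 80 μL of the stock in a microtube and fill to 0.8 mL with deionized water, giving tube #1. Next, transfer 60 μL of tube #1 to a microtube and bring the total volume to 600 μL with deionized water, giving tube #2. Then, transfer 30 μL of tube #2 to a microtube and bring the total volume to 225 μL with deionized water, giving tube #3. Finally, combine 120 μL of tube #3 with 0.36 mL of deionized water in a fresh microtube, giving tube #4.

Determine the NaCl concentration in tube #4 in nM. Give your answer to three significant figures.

Step 1: 80 μL brought to 0.8 mL → factor 800/80 = 10
Step 2: 60 μL brought to 600 μL → factor 600/60 = 10
Step 3: 30 μL brought to 225 μL → factor 225/30 = 7.5
Step 4: 120 μL + 0.36 mL = 480 μL total → factor 480/120 = 4
Overall dilution factor = 10 × 10 × 7.5 × 4 = 3000
Final = 5.00 mM / 3000 = 0.001667 mM = 1.67 × 10^3 nM

1.67 × 10^3 nM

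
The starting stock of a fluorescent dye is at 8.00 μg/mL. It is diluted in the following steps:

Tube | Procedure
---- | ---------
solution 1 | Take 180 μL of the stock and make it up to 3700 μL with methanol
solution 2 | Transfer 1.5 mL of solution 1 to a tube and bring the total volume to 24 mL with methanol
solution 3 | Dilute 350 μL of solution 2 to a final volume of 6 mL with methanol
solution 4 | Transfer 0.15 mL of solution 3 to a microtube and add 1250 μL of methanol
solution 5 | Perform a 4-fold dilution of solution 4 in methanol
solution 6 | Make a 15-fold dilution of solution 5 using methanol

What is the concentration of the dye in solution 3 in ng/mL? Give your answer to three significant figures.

1.42 ng/mL

Step 1: 180 μL brought to 3700 μL → factor 3700/180 = 20.556
Step 2: 1.5 mL brought to 24 mL → factor 24/1.5 = 16
Step 3: 350 μL brought to 6 mL → factor 6000/350 = 17.143
Dilution factor through solution 3 = 20.556 × 16 × 17.143 = 5638.1
[solution 3] = 8.00 μg/mL / 5638.1 = 0.001419 μg/mL = 1.42 ng/mL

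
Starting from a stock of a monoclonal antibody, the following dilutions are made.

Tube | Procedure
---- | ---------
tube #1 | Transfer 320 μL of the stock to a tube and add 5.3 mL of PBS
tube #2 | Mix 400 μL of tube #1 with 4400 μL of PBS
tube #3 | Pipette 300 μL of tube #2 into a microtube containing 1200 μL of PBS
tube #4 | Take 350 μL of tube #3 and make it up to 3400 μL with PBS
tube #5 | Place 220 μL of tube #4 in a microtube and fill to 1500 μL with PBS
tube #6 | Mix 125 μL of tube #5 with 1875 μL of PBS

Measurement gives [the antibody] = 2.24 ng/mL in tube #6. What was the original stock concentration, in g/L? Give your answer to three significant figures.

Step 1: 320 μL + 5.3 mL = 5620 μL total → factor 5620/320 = 17.562
Step 2: 400 μL + 4400 μL = 4800 μL total → factor 4800/400 = 12
Step 3: 300 μL + 1200 μL = 1500 μL total → factor 1500/300 = 5
Step 4: 350 μL brought to 3400 μL → factor 3400/350 = 9.7143
Step 5: 220 μL brought to 1500 μL → factor 1500/220 = 6.8182
Step 6: 125 μL + 1875 μL = 2000 μL total → factor 2000/125 = 16
Overall dilution factor = 17.562 × 12 × 5 × 9.7143 × 6.8182 × 16 = 1.1167 × 10^6
Stock = 2.24 ng/mL × 1.1167 × 10^6 = 2.501 × 10^6 ng/mL = 2.50 g/L

2.50 g/L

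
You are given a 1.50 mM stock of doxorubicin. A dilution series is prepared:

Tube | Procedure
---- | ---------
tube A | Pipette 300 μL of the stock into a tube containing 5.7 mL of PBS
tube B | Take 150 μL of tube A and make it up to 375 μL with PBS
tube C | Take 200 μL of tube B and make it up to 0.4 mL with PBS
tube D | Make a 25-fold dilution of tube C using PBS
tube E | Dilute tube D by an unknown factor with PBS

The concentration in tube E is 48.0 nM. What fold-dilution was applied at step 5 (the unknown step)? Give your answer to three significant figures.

12.5-fold

Step 1: 300 μL + 5.7 mL = 6000 μL total → factor 6000/300 = 20
Step 2: 150 μL brought to 375 μL → factor 375/150 = 2.5
Step 3: 200 μL brought to 0.4 mL → factor 400/200 = 2
Step 4: 25-fold → factor 25
Step 5: unknown factor x
Product of known-step factors = 2500
Overall factor = 1.50 mM / (48.0 nM) = 31250
x = 31250 / 2500 = 12.5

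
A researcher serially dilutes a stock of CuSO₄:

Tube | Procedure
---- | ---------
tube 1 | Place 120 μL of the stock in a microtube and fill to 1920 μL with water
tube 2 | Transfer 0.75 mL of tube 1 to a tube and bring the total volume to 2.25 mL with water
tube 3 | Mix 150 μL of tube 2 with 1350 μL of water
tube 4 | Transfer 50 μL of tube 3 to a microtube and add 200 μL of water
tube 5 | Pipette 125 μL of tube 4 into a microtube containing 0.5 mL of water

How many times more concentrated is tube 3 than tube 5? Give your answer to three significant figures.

Step 1: 120 μL brought to 1920 μL → factor 1920/120 = 16
Step 2: 0.75 mL brought to 2.25 mL → factor 2.25/0.75 = 3
Step 3: 150 μL + 1350 μL = 1500 μL total → factor 1500/150 = 10
Step 4: 50 μL + 200 μL = 250 μL total → factor 250/50 = 5
Step 5: 125 μL + 0.5 mL = 625 μL total → factor 625/125 = 5
Dilution factor to tube 3 = 480; to tube 5 = 12000
[tube 3]/[tube 5] = (factor to tube 5)/(factor to tube 3) = 12000/480 = 25.0

25.0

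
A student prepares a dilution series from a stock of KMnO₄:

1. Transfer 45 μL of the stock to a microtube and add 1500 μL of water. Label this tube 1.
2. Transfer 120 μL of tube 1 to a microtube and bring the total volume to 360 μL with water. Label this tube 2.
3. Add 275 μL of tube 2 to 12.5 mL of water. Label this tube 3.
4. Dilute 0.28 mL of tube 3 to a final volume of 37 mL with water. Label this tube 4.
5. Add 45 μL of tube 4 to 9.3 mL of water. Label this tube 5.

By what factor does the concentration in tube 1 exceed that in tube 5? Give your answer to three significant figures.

Step 1: 45 μL + 1500 μL = 1545 μL total → factor 1545/45 = 34.333
Step 2: 120 μL brought to 360 μL → factor 360/120 = 3
Step 3: 275 μL + 12.5 mL = 12775 μL total → factor 12775/275 = 46.455
Step 4: 0.28 mL brought to 37 mL → factor 37/0.28 = 132.14
Step 5: 45 μL + 9.3 mL = 9345 μL total → factor 9345/45 = 207.67
Dilution factor to tube 1 = 34.333; to tube 5 = 1.313 × 10^8
[tube 1]/[tube 5] = (factor to tube 5)/(factor to tube 1) = 1.313 × 10^8/34.333 = 3.82 × 10^6

3.82 × 10^6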